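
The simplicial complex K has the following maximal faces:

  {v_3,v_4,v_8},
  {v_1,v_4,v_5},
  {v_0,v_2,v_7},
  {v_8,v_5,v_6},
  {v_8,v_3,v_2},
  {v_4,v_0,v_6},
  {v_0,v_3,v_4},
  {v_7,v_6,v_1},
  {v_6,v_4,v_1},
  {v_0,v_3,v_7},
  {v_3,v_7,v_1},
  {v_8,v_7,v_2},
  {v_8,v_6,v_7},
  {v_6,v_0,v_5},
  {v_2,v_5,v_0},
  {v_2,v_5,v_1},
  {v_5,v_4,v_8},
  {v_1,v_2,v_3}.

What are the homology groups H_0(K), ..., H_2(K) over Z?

K has 9 vertices, 27 edges, 18 triangles.
rank ∂_0 = 0, rank ∂_1 = 8 ⇒ b_0 = 9 − 0 − 8 = 1; all invariant factors of ∂_1 are 1 so no torsion. So H_0 = Z.
rank ∂_1 = 8, rank ∂_2 = 18 ⇒ b_1 = 27 − 8 − 18 = 1; ∂_2 has invariant factor(s) [2] giving torsion. So H_1 = Z ⊕ Z/2.
rank ∂_2 = 18, rank ∂_3 = 0 ⇒ b_2 = 18 − 18 − 0 = 0. So H_2 = 0.

H_0 ≅ Z,  H_1 ≅ Z ⊕ Z/2,  H_2 = 0.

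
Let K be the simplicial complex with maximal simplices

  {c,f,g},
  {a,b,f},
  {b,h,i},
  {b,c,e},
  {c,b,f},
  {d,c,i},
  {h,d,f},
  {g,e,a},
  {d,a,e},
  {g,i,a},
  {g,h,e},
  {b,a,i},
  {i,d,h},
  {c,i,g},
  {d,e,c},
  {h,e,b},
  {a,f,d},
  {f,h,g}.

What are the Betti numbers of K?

b_0 = 1, b_1 = 2, b_2 = 1.

We work with the vertex ordering a < b < c < d < e < f < g < h < i. The simplices of K, each written with vertices in increasing order, are:

  0-simplices (9): a, b, c, d, e, f, g, h, i
  1-simplices (27): ab, ad, ae, af, ag, ai, bc, be, bf, bh, bi, cd, ce, cf, cg, ci, de, df, dh, di, eg, eh, fg, fh, gh, gi, hi
  2-simplices (18): abf, abi, ade, adf, aeg, agi, bce, bcf, beh, bhi, cde, cdi, cfg, cgi, dfh, dhi, egh, fgh

Hence C_0 ≅ Z^9, C_1 ≅ Z^27, C_2 ≅ Z^18.

∂_1: C_1 → C_0 is given by ∂[p,q] = [q] − [p]. For instance
  ∂ad = d − a.
The resulting 9×27 matrix has rank 8, and its Smith normal form has invariant factors (1,1,1,1,1,1,1,1).

∂_2: C_2 → C_1 sends each 2-simplex [p,q,r] to [q,r] − [p,r] + [p,q]. For instance
  ∂cfg = fg − cg + cf,
  ∂adf = df − af + ad.
The 27×18 boundary matrix has rank 17 and Smith normal form diag(1,1,1,1,1,1,1,1,1,1,1,1,1,1,1,1,1).

Now H_k = ker ∂_k / im ∂_{k+1}, so:

  H_0: rank C_0 − rank ∂_1 = 9 − 8 = 1, and the invariant factors of ∂_1 are all 1, so H_0 = Z.
  H_1: rank ker ∂_1 − rank ∂_2 = (27 − 8) − 17 = 2, and the invariant factors of ∂_2 are all 1, so H_1 = Z^2.
  H_2: rank ker ∂_2 − rank ∂_3 = (18 − 17) − 0 = 1, and there is no ∂_3, so H_2 = Z.

As a check, the Euler characteristic is 9 − 27 + 18 = 0, which agrees with 1 − 2 + 1 = 0.

Hence the Betti numbers are b_0 = 1, b_1 = 2, b_2 = 1.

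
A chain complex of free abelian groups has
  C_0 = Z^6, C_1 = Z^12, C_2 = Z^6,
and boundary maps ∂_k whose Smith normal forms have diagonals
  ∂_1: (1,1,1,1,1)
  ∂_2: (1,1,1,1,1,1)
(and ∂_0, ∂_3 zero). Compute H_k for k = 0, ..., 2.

H_0: b_0 = 6 − 0 − 5 = 1; torsion from ∂_1 factors > 1: none. So H_0 ≅ Z.
H_1: b_1 = 12 − 5 − 6 = 1; torsion from ∂_2 factors > 1: none. So H_1 ≅ Z.
H_2: b_2 = 6 − 6 − 0 = 0; torsion from ∂_3 factors > 1: none. So H_2 ≅ 0.

H_0 ≅ Z,  H_1 ≅ Z,  H_2 = 0.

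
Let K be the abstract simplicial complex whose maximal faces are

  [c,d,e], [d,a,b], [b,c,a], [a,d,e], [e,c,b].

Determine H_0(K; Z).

H_0 ≅ Z.

We work with the vertex ordering a < b < c < d < e. The simplices of K, each written with vertices in increasing order, are:

  0-simplices (5): a, b, c, d, e
  1-simplices (10): ab, ac, ad, ae, bc, bd, be, cd, ce, de
  2-simplices (5): abc, abd, ade, bce, cde

Hence C_0 ≅ Z^5, C_1 ≅ Z^10, C_2 ≅ Z^5.

The boundary map ∂_1: C_1 → C_0 is given by ∂[p,q] = [q] − [p].
This gives a 5×10 integer matrix of rank 4; reducing to Smith normal form yields diagonal entries (1,1,1,1).

∂_2: C_2 → C_1 maps a triangle to the signed sum of its edges. For instance
  ∂abc = bc − ac + ab,
  ∂bce = ce − be + bc.
As a 10×5 matrix over Z this has rank 5, with invariant factors (1,1,1,1,1).

Now H_k = ker ∂_k / im ∂_{k+1}, so:

  H_0: rank C_0 − rank ∂_1 = 5 − 4 = 1, and the invariant factors of ∂_1 are all 1, so H_0 ≅ Z.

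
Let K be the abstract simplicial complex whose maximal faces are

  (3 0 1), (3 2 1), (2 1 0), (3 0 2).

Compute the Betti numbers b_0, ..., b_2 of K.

Fix the vertex order 0 < 1 < 2 < 3 and write every simplex with vertices in increasing order. Then dim K = 2 and the simplices of K are:

  0-simplices (4): [0], [1], [2], [3]
  1-simplices (6): [0,1], [0,2], [0,3], [1,2], [1,3], [2,3]
  2-simplices (4): [0,1,2], [0,1,3], [0,2,3], [1,2,3]

giving chain groups C_0 ≅ Z^4, C_1 ≅ Z^6, C_2 ≅ Z^4.

Boundary ∂_1: C_1 → C_0 maps an edge to its endpoints' difference, ∂[p,q] = q − p. For instance
  ∂[1,3] = [3] − [1].
As a 4×6 matrix over Z this has rank 3, with invariant factors (1,1,1).

Boundary ∂_2: C_2 → C_1 acts by ∂[p,q,r] = [q,r] − [p,r] + [p,q]. For instance
  ∂[0,1,3] = [1,3] − [0,3] + [0,1],
  ∂[0,2,3] = [2,3] − [0,3] + [0,2].
As a 6×4 matrix over Z this has rank 3, with invariant factors (1,1,1).

Reading off H_k = ker ∂_k / im ∂_{k+1}:

  H_0: rank C_0 − rank ∂_1 = 4 − 3 = 1, and the invariant factors of ∂_1 are all 1, so H_0 = Z.
  H_1: rank ker ∂_1 − rank ∂_2 = (6 − 3) − 3 = 0, and the invariant factors of ∂_2 are all 1, so H_1 = 0.
  H_2: rank ker ∂_2 − rank ∂_3 = (4 − 3) − 0 = 1, and there is no ∂_3, so H_2 = Z.

(K is a triangulation of the 2-sphere S^2.)

Hence the Betti numbers are b_0 = 1, b_1 = 0, b_2 = 1.

b_0 = 1, b_1 = 0, b_2 = 1.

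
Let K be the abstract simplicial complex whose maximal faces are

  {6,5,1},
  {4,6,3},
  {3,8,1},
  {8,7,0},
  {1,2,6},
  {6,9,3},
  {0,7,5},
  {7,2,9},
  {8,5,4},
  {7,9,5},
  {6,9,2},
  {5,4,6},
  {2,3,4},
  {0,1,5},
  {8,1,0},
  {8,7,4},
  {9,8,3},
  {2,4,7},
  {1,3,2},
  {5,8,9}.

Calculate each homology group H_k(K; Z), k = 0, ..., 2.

Order the vertices as 0 < 1 < 2 < 3 < 4 < 5 < 6 < 7 < 8 < 9. Listing each simplex with vertices in this order, K has dimension 2 with simplices:

  0-simplices (10): [0], [1], [2], [3], [4], [5], [6], [7], [8], [9]
  1-simplices (30): (30 of them)
  2-simplices (20): (20 of them)

so the chain groups are C_0 ≅ Z^10, C_1 ≅ Z^30, C_2 ≅ Z^20.

The boundary map ∂_1: C_1 → C_0 is given by ∂[p,q] = [q] − [p]. For instance
  ∂[1,3] = [3] − [1].
The 10×30 boundary matrix has rank 9 and Smith normal form diag(1,1,1,1,1,1,1,1,1).

Boundary ∂_2: C_2 → C_1 sends each 2-simplex [p,q,r] to [q,r] − [p,r] + [p,q]. For instance
  ∂[0,1,5] = [1,5] − [0,5] + [0,1],
  ∂[4,5,6] = [5,6] − [4,6] + [4,5].
The 30×20 boundary matrix has rank 20 and Smith normal form diag(1,1,1,1,1,1,1,1,1,1,1,1,1,1,1,1,1,1,1,2).

Now H_k = ker ∂_k / im ∂_{k+1}, so:

  H_0: rank C_0 − rank ∂_1 = 10 − 9 = 1, and the invariant factors of ∂_1 are all 1, so H_0 = Z.
  H_1: rank ker ∂_1 − rank ∂_2 = (30 − 9) − 20 = 1, and ∂_2 has invariant factor 2 > 1, so H_1 = Z ⊕ Z/2.
  H_2: rank ker ∂_2 − rank ∂_3 = (20 − 20) − 0 = 0, and there is no ∂_3, so H_2 = 0.

(K is a triangulation of the Klein bottle.)

H_0 = Z,  H_1 = Z ⊕ Z/2,  H_2 = 0.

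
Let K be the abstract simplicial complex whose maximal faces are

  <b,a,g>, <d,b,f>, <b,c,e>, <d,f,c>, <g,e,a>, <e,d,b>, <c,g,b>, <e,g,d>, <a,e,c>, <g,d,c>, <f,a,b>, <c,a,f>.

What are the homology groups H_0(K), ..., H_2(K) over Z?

H_0 = Z,  H_1 = Z/2,  H_2 = 0.

Order the vertices as a < b < c < d < e < f < g. Listing each simplex with vertices in this order, K has dimension 2 with simplices:

  0-simplices (7): a, b, c, d, e, f, g
  1-simplices (18): ab, ac, ae, af, ag, bc, bd, be, bf, bg, cd, ce, cf, cg, de, df, dg, eg
  2-simplices (12): abf, abg, ace, acf, aeg, bce, bcg, bde, bdf, cdf, cdg, deg

giving chain groups C_0 ≅ Z^7, C_1 ≅ Z^18, C_2 ≅ Z^12.

∂_1: C_1 → C_0 is given by ∂[p,q] = [q] − [p]. For instance
  ∂be = e − b.
As a 7×18 matrix over Z this has rank 6, with invariant factors (1,1,1,1,1,1).

Boundary ∂_2: C_2 → C_1 sends each 2-simplex [p,q,r] to [q,r] − [p,r] + [p,q]. For instance
  ∂cdf = df − cf + cd,
  ∂acf = cf − af + ac.
The 18×12 boundary matrix has rank 12 and Smith normal form diag(1,1,1,1,1,1,1,1,1,1,1,2).

Reading off H_k = ker ∂_k / im ∂_{k+1}:

  H_0: rank C_0 − rank ∂_1 = 7 − 6 = 1, and the invariant factors of ∂_1 are all 1, so H_0 = Z.
  H_1: rank ker ∂_1 − rank ∂_2 = (18 − 6) − 12 = 0, and ∂_2 has invariant factor 2 > 1, so H_1 = Z/2.
  H_2: rank ker ∂_2 − rank ∂_3 = (12 − 12) − 0 = 0, and there is no ∂_3, so H_2 = 0.

As a check, the Euler characteristic is 7 − 18 + 12 = 1, which agrees with 1 − 0 + 0 = 1.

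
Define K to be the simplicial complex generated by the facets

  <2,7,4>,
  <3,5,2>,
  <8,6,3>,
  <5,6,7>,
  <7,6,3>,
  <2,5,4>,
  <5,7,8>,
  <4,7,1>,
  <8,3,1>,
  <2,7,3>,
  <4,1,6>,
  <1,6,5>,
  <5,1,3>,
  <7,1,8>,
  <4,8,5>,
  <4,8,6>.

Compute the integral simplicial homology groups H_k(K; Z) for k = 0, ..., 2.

Order the vertices as 1 < 2 < 3 < 4 < 5 < 6 < 7 < 8. Listing each simplex with vertices in this order, K has dimension 2 with simplices:

  0-simplices (8): [1], [2], [3], [4], [5], [6], [7], [8]
  1-simplices (24): (24 of them)
  2-simplices (16): [1,3,5], [1,3,8], [1,4,6], [1,4,7], [1,5,6], [1,7,8], [2,3,5], [2,3,7], [2,4,5], [2,4,7], [3,6,7], [3,6,8], [4,5,8], [4,6,8], [5,6,7], [5,7,8]

Hence C_0 ≅ Z^8, C_1 ≅ Z^24, C_2 ≅ Z^16.

∂_1: C_1 → C_0 is given by ∂[p,q] = [q] − [p].
The resulting 8×24 matrix has rank 7, and its Smith normal form has invariant factors (1,1,1,1,1,1,1).

∂_2: C_2 → C_1 sends each 2-simplex [p,q,r] to [q,r] − [p,r] + [p,q]. For instance
  ∂[1,7,8] = [7,8] − [1,8] + [1,7],
  ∂[3,6,7] = [6,7] − [3,7] + [3,6].
The 24×16 boundary matrix has rank 15 and Smith normal form diag(1,1,1,1,1,1,1,1,1,1,1,1,1,1,1).

Now H_k = ker ∂_k / im ∂_{k+1}, so:

  H_0: rank C_0 − rank ∂_1 = 8 − 7 = 1, and the invariant factors of ∂_1 are all 1, so H_0 = Z.
  H_1: rank ker ∂_1 − rank ∂_2 = (24 − 7) − 15 = 2, and the invariant factors of ∂_2 are all 1, so H_1 = Z^2.
  H_2: rank ker ∂_2 − rank ∂_3 = (16 − 15) − 0 = 1, and there is no ∂_3, so H_2 = Z.

As a check, the Euler characteristic is 8 − 24 + 16 = 0, which agrees with 1 − 2 + 1 = 0.
(K is a triangulation of the torus T^2.)

H_0 ≅ Z,  H_1 ≅ Z^2,  H_2 ≅ Z.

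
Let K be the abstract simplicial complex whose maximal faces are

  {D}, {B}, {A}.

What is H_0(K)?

Order the vertices as A < B < D. Listing each simplex with vertices in this order, K has dimension 0 with simplices:

  0-simplices (3): A, B, D

Hence C_0 ≅ Z^3.

Computing H_k = (kernel of ∂_k) / (image of ∂_{k+1}):

  H_0: rank C_0 − rank ∂_1 = 3 − 0 = 3, and there is no ∂_1, so H_0 = Z^3.

H_0 = Z^3.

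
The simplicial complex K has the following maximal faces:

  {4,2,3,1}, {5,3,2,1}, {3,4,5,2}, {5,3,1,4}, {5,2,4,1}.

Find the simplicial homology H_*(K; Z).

H_0 ≅ Z,  H_1 = 0,  H_2 = 0,  H_3 ≅ Z.

K has 5 vertices, 10 edges, 10 triangles, 5 3-simplices.
rank ∂_0 = 0, rank ∂_1 = 4 ⇒ b_0 = 5 − 0 − 4 = 1; all invariant factors of ∂_1 are 1 so no torsion. So H_0 ≅ Z.
rank ∂_1 = 4, rank ∂_2 = 6 ⇒ b_1 = 10 − 4 − 6 = 0; all invariant factors of ∂_2 are 1 so no torsion. So H_1 ≅ 0.
rank ∂_2 = 6, rank ∂_3 = 4 ⇒ b_2 = 10 − 6 − 4 = 0; all invariant factors of ∂_3 are 1 so no torsion. So H_2 ≅ 0.
rank ∂_3 = 4, rank ∂_4 = 0 ⇒ b_3 = 5 − 4 − 0 = 1. So H_3 ≅ Z.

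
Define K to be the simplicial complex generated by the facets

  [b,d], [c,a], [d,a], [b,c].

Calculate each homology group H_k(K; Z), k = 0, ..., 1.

H_0 = Z,  H_1 = Z.

Fix the vertex order a < b < c < d and write every simplex with vertices in increasing order. Then dim K = 1 and the simplices of K are:

  0-simplices (4): a, b, c, d
  1-simplices (4): ac, ad, bc, bd

Hence C_0 ≅ Z^4, C_1 ≅ Z^4.

Boundary ∂_1: C_1 → C_0 sends each edge [p,q] (with p < q) to q − p.
The resulting 4×4 matrix has rank 3, and its Smith normal form has invariant factors (1,1,1).

From H_k ≅ ker(∂_k) / im(∂_{k+1}) we obtain:

  H_0: rank C_0 − rank ∂_1 = 4 − 3 = 1, and the invariant factors of ∂_1 are all 1, so H_0 = Z.
  H_1: rank ker ∂_1 − rank ∂_2 = (4 − 3) − 0 = 1, and there is no ∂_2, so H_1 = Z.

As a check, the Euler characteristic is 4 − 4 = 0, which agrees with 1 − 1 = 0.
(K is a triangulation of the circle S^1.)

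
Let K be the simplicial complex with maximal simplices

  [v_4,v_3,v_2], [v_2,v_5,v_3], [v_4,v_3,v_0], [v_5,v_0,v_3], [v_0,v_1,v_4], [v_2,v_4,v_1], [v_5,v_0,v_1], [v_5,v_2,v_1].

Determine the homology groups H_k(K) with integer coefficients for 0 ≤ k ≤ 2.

Order the vertices as v_0 < v_1 < v_2 < v_3 < v_4 < v_5. Listing each simplex with vertices in this order, K has dimension 2 with simplices:

  0-simplices (6): [v_0], [v_1], [v_2], [v_3], [v_4], [v_5]
  1-simplices (12): [v_0,v_1], [v_0,v_3], [v_0,v_4], [v_0,v_5], [v_1,v_2], [v_1,v_4], [v_1,v_5], [v_2,v_3], [v_2,v_4], [v_2,v_5], [v_3,v_4], [v_3,v_5]
  2-simplices (8): [v_0,v_1,v_4], [v_0,v_1,v_5], [v_0,v_3,v_4], [v_0,v_3,v_5], [v_1,v_2,v_4], [v_1,v_2,v_5], [v_2,v_3,v_4], [v_2,v_3,v_5]

Hence C_0 ≅ Z^6, C_1 ≅ Z^12, C_2 ≅ Z^8.

∂_1: C_1 → C_0 sends each edge [p,q] (with p < q) to q − p. For instance
  ∂[v_3,v_4] = [v_4] − [v_3].
This gives a 6×12 integer matrix of rank 5; reducing to Smith normal form yields diagonal entries (1,1,1,1,1).

The boundary map ∂_2: C_2 → C_1 maps a triangle to the signed sum of its edges. For instance
  ∂[v_1,v_2,v_4] = [v_2,v_4] − [v_1,v_4] + [v_1,v_2],
  ∂[v_0,v_3,v_4] = [v_3,v_4] − [v_0,v_4] + [v_0,v_3].
This gives a 12×8 integer matrix of rank 7; reducing to Smith normal form yields diagonal entries (1,1,1,1,1,1,1).

From H_k ≅ ker(∂_k) / im(∂_{k+1}) we obtain:

  H_0: rank C_0 − rank ∂_1 = 6 − 5 = 1, and the invariant factors of ∂_1 are all 1, so H_0 = Z.
  H_1: rank ker ∂_1 − rank ∂_2 = (12 − 5) − 7 = 0, and the invariant factors of ∂_2 are all 1, so H_1 = 0.
  H_2: rank ker ∂_2 − rank ∂_3 = (8 − 7) − 0 = 1, and there is no ∂_3, so H_2 = Z.

(K is a triangulation of the 2-sphere S^2.)

H_0 ≅ Z,  H_1 = 0,  H_2 ≅ Z.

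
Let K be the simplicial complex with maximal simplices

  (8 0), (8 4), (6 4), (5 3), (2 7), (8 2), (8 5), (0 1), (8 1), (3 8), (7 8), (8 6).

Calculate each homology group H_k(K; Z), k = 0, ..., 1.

Take the total order 0 < 1 < 2 < 3 < 4 < 5 < 6 < 7 < 8 on the vertex set. Then K (dimension 1) consists of the simplices:

  0-simplices (9): [0], [1], [2], [3], [4], [5], [6], [7], [8]
  1-simplices (12): [0,1], [0,8], [1,8], [2,7], [2,8], [3,5], [3,8], [4,6], [4,8], [5,8], [6,8], [7,8]

giving chain groups C_0 ≅ Z^9, C_1 ≅ Z^12.

The boundary map ∂_1: C_1 → C_0 maps an edge to its endpoints' difference, ∂[p,q] = q − p. For instance
  ∂[2,8] = [8] − [2].
The resulting 9×12 matrix has rank 8, and its Smith normal form has invariant factors (1,1,1,1,1,1,1,1).

From H_k ≅ ker(∂_k) / im(∂_{k+1}) we obtain:

  H_0: rank C_0 − rank ∂_1 = 9 − 8 = 1, and the invariant factors of ∂_1 are all 1, so H_0 = Z.
  H_1: rank ker ∂_1 − rank ∂_2 = (12 − 8) − 0 = 4, and there is no ∂_2, so H_1 = Z^4.

As a check, the Euler characteristic is 9 − 12 = -3, which agrees with 1 − 4 = -3.

H_0 = Z,  H_1 = Z^4.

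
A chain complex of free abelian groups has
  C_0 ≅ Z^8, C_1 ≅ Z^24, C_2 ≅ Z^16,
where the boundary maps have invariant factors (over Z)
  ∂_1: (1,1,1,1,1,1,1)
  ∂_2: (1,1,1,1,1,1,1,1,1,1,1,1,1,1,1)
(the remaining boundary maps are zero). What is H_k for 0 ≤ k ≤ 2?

H_0 = Z,  H_1 = Z^2,  H_2 = Z.

H_0: b_0 = 8 − 0 − 7 = 1; torsion from ∂_1 factors > 1: none. So H_0 = Z.
H_1: b_1 = 24 − 7 − 15 = 2; torsion from ∂_2 factors > 1: none. So H_1 = Z^2.
H_2: b_2 = 16 − 15 − 0 = 1; torsion from ∂_3 factors > 1: none. So H_2 = Z.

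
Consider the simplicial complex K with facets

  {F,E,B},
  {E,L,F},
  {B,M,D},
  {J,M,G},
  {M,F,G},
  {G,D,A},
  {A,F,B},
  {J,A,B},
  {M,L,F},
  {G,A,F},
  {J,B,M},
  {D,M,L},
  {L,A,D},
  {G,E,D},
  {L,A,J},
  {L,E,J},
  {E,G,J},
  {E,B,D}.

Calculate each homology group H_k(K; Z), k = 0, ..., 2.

H_0 = Z,  H_1 = Z^2,  H_2 = Z.

K has 9 vertices, 27 edges, 18 triangles.
rank ∂_0 = 0, rank ∂_1 = 8 ⇒ b_0 = 9 − 0 − 8 = 1; all invariant factors of ∂_1 are 1 so no torsion. So H_0 ≅ Z.
rank ∂_1 = 8, rank ∂_2 = 17 ⇒ b_1 = 27 − 8 − 17 = 2; all invariant factors of ∂_2 are 1 so no torsion. So H_1 ≅ Z^2.
rank ∂_2 = 17, rank ∂_3 = 0 ⇒ b_2 = 18 − 17 − 0 = 1. So H_2 ≅ Z.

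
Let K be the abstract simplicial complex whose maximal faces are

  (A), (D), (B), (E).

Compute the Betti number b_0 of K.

b_0 = 4.

Order the vertices as A < B < D < E. Listing each simplex with vertices in this order, K has dimension 0 with simplices:

  0-simplices (4): A, B, D, E

Hence C_0 ≅ Z^4.

From H_k ≅ ker(∂_k) / im(∂_{k+1}) we obtain:

  H_0: rank C_0 − rank ∂_1 = 4 − 0 = 4, and there is no ∂_1, so H_0 ≅ Z^4.

Hence the Betti numbers are b_0 = 4.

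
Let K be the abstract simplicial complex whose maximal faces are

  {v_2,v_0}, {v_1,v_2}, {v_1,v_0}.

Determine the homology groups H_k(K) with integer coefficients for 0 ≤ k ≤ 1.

Take the total order v_0 < v_1 < v_2 on the vertex set. Then K (dimension 1) consists of the simplices:

  0-simplices (3): [v_0], [v_1], [v_2]
  1-simplices (3): [v_0,v_1], [v_0,v_2], [v_1,v_2]

giving chain groups C_0 ≅ Z^3, C_1 ≅ Z^3.

The boundary map ∂_1: C_1 → C_0 is given by ∂[p,q] = [q] − [p]. For instance
  ∂[v_0,v_1] = [v_1] − [v_0].
As a 3×3 matrix over Z this has rank 2, with invariant factors (1,1).

From H_k ≅ ker(∂_k) / im(∂_{k+1}) we obtain:

  H_0: rank C_0 − rank ∂_1 = 3 − 2 = 1, and the invariant factors of ∂_1 are all 1, so H_0 = Z.
  H_1: rank ker ∂_1 − rank ∂_2 = (3 − 2) − 0 = 1, and there is no ∂_2, so H_1 = Z.

As a check, the Euler characteristic is 3 − 3 = 0, which agrees with 1 − 1 = 0.
(K is a triangulation of the circle S^1.)

H_0 = Z,  H_1 = Z.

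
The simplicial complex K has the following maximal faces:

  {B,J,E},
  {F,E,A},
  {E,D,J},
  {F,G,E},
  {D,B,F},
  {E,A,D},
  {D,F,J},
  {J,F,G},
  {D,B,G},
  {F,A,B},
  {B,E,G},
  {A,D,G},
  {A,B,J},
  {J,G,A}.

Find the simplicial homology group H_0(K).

Order the vertices as A < B < D < E < F < G < J. Listing each simplex with vertices in this order, K has dimension 2 with simplices:

  0-simplices (7): A, B, D, E, F, G, J
  1-simplices (21): AB, AD, AE, AF, AG, AJ, BD, BE, BF, BG, BJ, DE, DF, DG, DJ, EF, EG, EJ, FG, FJ, GJ
  2-simplices (14): ABF, ABJ, ADE, ADG, AEF, AGJ, BDF, BDG, BEG, BEJ, DEJ, DFJ, EFG, FGJ

giving chain groups C_0 ≅ Z^7, C_1 ≅ Z^21, C_2 ≅ Z^14.

The boundary map ∂_1: C_1 → C_0 is given by ∂[p,q] = [q] − [p].
As a 7×21 matrix over Z this has rank 6, with invariant factors (1,1,1,1,1,1).

Boundary ∂_2: C_2 → C_1 maps a triangle to the signed sum of its edges. For instance
  ∂AEF = EF − AF + AE,
  ∂BEJ = EJ − BJ + BE.
This gives a 21×14 integer matrix of rank 13; reducing to Smith normal form yields diagonal entries (1,1,1,1,1,1,1,1,1,1,1,1,1).

From H_k ≅ ker(∂_k) / im(∂_{k+1}) we obtain:

  H_0: rank C_0 − rank ∂_1 = 7 − 6 = 1, and the invariant factors of ∂_1 are all 1, so H_0 = Z.

(K is a triangulation of the torus T^2.)

H_0 ≅ Z.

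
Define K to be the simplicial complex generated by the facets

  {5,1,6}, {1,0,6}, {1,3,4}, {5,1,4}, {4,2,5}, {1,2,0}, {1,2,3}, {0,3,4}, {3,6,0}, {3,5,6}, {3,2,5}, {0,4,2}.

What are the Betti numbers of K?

b_0 = 1, b_1 = 0, b_2 = 0.

We work with the vertex ordering 0 < 1 < 2 < 3 < 4 < 5 < 6. The simplices of K, each written with vertices in increasing order, are:

  0-simplices (7): [0], [1], [2], [3], [4], [5], [6]
  1-simplices (18): [0,1], [0,2], [0,3], [0,4], [0,6], [1,2], [1,3], [1,4], [1,5], [1,6], [2,3], [2,4], [2,5], [3,4], [3,5], [3,6], [4,5], [5,6]
  2-simplices (12): [0,1,2], [0,1,6], [0,2,4], [0,3,4], [0,3,6], [1,2,3], [1,3,4], [1,4,5], [1,5,6], [2,3,5], [2,4,5], [3,5,6]

so the chain groups are C_0 ≅ Z^7, C_1 ≅ Z^18, C_2 ≅ Z^12.

The boundary map ∂_1: C_1 → C_0 sends each edge [p,q] (with p < q) to q − p. For instance
  ∂[3,6] = [6] − [3].
The resulting 7×18 matrix has rank 6, and its Smith normal form has invariant factors (1,1,1,1,1,1).

∂_2: C_2 → C_1 acts by ∂[p,q,r] = [q,r] − [p,r] + [p,q]. For instance
  ∂[2,4,5] = [4,5] − [2,5] + [2,4],
  ∂[2,3,5] = [3,5] − [2,5] + [2,3].
This gives a 18×12 integer matrix of rank 12; reducing to Smith normal form yields diagonal entries (1,1,1,1,1,1,1,1,1,1,1,2).

Now H_k = ker ∂_k / im ∂_{k+1}, so:

  H_0: rank C_0 − rank ∂_1 = 7 − 6 = 1, and the invariant factors of ∂_1 are all 1, so H_0 ≅ Z.
  H_1: rank ker ∂_1 − rank ∂_2 = (18 − 6) − 12 = 0, and ∂_2 has invariant factor 2 > 1, so H_1 ≅ Z/2.
  H_2: rank ker ∂_2 − rank ∂_3 = (12 − 12) − 0 = 0, and there is no ∂_3, so H_2 ≅ 0.

Hence the Betti numbers are b_0 = 1, b_1 = 0, b_2 = 0.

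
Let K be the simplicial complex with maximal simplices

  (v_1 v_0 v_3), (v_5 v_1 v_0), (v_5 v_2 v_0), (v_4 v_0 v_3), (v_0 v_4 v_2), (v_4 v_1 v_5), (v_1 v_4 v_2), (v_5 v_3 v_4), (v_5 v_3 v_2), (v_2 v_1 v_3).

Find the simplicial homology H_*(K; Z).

H_0 = Z,  H_1 = Z/2Z,  H_2 = 0.

We work with the vertex ordering v_0 < v_1 < v_2 < v_3 < v_4 < v_5. The simplices of K, each written with vertices in increasing order, are:

  0-simplices (6): [v_0], [v_1], [v_2], [v_3], [v_4], [v_5]
  1-simplices (15): (15 of them)
  2-simplices (10): [v_0,v_1,v_3], [v_0,v_1,v_5], [v_0,v_2,v_4], [v_0,v_2,v_5], [v_0,v_3,v_4], [v_1,v_2,v_3], [v_1,v_2,v_4], [v_1,v_4,v_5], [v_2,v_3,v_5], [v_3,v_4,v_5]

Hence C_0 ≅ Z^6, C_1 ≅ Z^15, C_2 ≅ Z^10.

The boundary map ∂_1: C_1 → C_0 sends each edge [p,q] (with p < q) to q − p. For instance
  ∂[v_3,v_5] = [v_5] − [v_3].
The 6×15 boundary matrix has rank 5 and Smith normal form diag(1,1,1,1,1).

Boundary ∂_2: C_2 → C_1 sends each 2-simplex [p,q,r] to [q,r] − [p,r] + [p,q]. For instance
  ∂[v_1,v_2,v_3] = [v_2,v_3] − [v_1,v_3] + [v_1,v_2],
  ∂[v_0,v_3,v_4] = [v_3,v_4] − [v_0,v_4] + [v_0,v_3].
The resulting 15×10 matrix has rank 10, and its Smith normal form has invariant factors (1,1,1,1,1,1,1,1,1,2).

Reading off H_k = ker ∂_k / im ∂_{k+1}:

  H_0: rank C_0 − rank ∂_1 = 6 − 5 = 1, and the invariant factors of ∂_1 are all 1, so H_0 ≅ Z.
  H_1: rank ker ∂_1 − rank ∂_2 = (15 − 5) − 10 = 0, and ∂_2 has invariant factor 2 > 1, so H_1 ≅ Z/2Z.
  H_2: rank ker ∂_2 − rank ∂_3 = (10 − 10) − 0 = 0, and there is no ∂_3, so H_2 ≅ 0.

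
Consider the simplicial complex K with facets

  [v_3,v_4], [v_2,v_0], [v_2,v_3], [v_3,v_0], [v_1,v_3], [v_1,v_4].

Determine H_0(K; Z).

H_0 = Z.

Order the vertices as v_0 < v_1 < v_2 < v_3 < v_4. Listing each simplex with vertices in this order, K has dimension 1 with simplices:

  0-simplices (5): [v_0], [v_1], [v_2], [v_3], [v_4]
  1-simplices (6): [v_0,v_2], [v_0,v_3], [v_1,v_3], [v_1,v_4], [v_2,v_3], [v_3,v_4]

so the chain groups are C_0 ≅ Z^5, C_1 ≅ Z^6.

∂_1: C_1 → C_0 is given by ∂[p,q] = [q] − [p]. For instance
  ∂[v_1,v_3] = [v_3] − [v_1].
The 5×6 boundary matrix has rank 4 and Smith normal form diag(1,1,1,1).

Reading off H_k = ker ∂_k / im ∂_{k+1}:

  H_0: rank C_0 − rank ∂_1 = 5 − 4 = 1, and the invariant factors of ∂_1 are all 1, so H_0 = Z.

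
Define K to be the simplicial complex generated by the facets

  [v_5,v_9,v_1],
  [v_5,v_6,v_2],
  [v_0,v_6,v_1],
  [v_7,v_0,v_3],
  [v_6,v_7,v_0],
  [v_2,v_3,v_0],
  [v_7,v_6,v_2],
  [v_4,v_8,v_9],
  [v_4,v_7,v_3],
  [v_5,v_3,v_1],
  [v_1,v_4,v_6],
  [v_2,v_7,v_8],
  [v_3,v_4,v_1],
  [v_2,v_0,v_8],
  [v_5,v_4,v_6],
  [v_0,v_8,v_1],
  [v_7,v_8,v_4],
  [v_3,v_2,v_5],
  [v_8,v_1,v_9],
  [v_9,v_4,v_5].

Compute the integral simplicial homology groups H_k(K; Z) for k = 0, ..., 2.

H_0 ≅ Z,  H_1 ≅ Z × Z/2,  H_2 = 0.

K has 10 vertices, 30 edges, 20 triangles.
rank ∂_0 = 0, rank ∂_1 = 9 ⇒ b_0 = 10 − 0 − 9 = 1; all invariant factors of ∂_1 are 1 so no torsion. So H_0 = Z.
rank ∂_1 = 9, rank ∂_2 = 20 ⇒ b_1 = 30 − 9 − 20 = 1; ∂_2 has invariant factor(s) [2] giving torsion. So H_1 = Z × Z/2.
rank ∂_2 = 20, rank ∂_3 = 0 ⇒ b_2 = 20 − 20 − 0 = 0. So H_2 = 0.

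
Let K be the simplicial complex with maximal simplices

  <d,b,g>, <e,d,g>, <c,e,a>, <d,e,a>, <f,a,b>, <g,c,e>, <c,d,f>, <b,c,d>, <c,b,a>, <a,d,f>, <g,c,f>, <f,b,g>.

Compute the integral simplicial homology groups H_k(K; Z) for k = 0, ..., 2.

H_0 = Z,  H_1 = Z/2,  H_2 = 0.

Order the vertices as a < b < c < d < e < f < g. Listing each simplex with vertices in this order, K has dimension 2 with simplices:

  0-simplices (7): a, b, c, d, e, f, g
  1-simplices (18): ab, ac, ad, ae, af, bc, bd, bf, bg, cd, ce, cf, cg, de, df, dg, eg, fg
  2-simplices (12): abc, abf, ace, ade, adf, bcd, bdg, bfg, cdf, ceg, cfg, deg

Hence C_0 ≅ Z^7, C_1 ≅ Z^18, C_2 ≅ Z^12.

The boundary map ∂_1: C_1 → C_0 maps an edge to its endpoints' difference, ∂[p,q] = q − p. For instance
  ∂ac = c − a.
As a 7×18 matrix over Z this has rank 6, with invariant factors (1,1,1,1,1,1).

Boundary ∂_2: C_2 → C_1 maps a triangle to the signed sum of its edges. For instance
  ∂cfg = fg − cg + cf,
  ∂adf = df − af + ad.
The 18×12 boundary matrix has rank 12 and Smith normal form diag(1,1,1,1,1,1,1,1,1,1,1,2).

Now H_k = ker ∂_k / im ∂_{k+1}, so:

  H_0: rank C_0 − rank ∂_1 = 7 − 6 = 1, and the invariant factors of ∂_1 are all 1, so H_0 ≅ Z.
  H_1: rank ker ∂_1 − rank ∂_2 = (18 − 6) − 12 = 0, and ∂_2 has invariant factor 2 > 1, so H_1 ≅ Z/2.
  H_2: rank ker ∂_2 − rank ∂_3 = (12 − 12) − 0 = 0, and there is no ∂_3, so H_2 ≅ 0.

As a check, the Euler characteristic is 7 − 18 + 12 = 1, which agrees with 1 − 0 + 0 = 1.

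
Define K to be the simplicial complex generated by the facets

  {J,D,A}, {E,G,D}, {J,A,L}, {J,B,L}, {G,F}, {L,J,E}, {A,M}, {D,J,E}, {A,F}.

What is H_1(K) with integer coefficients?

Take the total order A < B < D < E < F < G < J < L < M on the vertex set. Then K (dimension 2) consists of the simplices:

  0-simplices (9): A, B, D, E, F, G, J, L, M
  1-simplices (15): AD, AF, AJ, AL, AM, BJ, BL, DE, DG, DJ, EG, EJ, EL, FG, JL
  2-simplices (6): ADJ, AJL, BJL, DEG, DEJ, EJL

so the chain groups are C_0 ≅ Z^9, C_1 ≅ Z^15, C_2 ≅ Z^6.

The boundary map ∂_1: C_1 → C_0 sends each edge [p,q] (with p < q) to q − p.
The 9×15 boundary matrix has rank 8 and Smith normal form diag(1,1,1,1,1,1,1,1).

The boundary map ∂_2: C_2 → C_1 acts by ∂[p,q,r] = [q,r] − [p,r] + [p,q]. For instance
  ∂ADJ = DJ − AJ + AD,
  ∂EJL = JL − EL + EJ.
This gives a 15×6 integer matrix of rank 6; reducing to Smith normal form yields diagonal entries (1,1,1,1,1,1).

Now H_k = ker ∂_k / im ∂_{k+1}, so:

  H_1: rank ker ∂_1 − rank ∂_2 = (15 − 8) − 6 = 1, and the invariant factors of ∂_2 are all 1, so H_1 = Z.

H_1 = Z.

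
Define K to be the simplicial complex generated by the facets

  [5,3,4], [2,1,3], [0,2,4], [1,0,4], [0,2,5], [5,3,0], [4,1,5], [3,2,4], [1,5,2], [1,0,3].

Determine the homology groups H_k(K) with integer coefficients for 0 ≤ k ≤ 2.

K has 6 vertices, 15 edges, 10 triangles.
rank ∂_0 = 0, rank ∂_1 = 5 ⇒ b_0 = 6 − 0 − 5 = 1; all invariant factors of ∂_1 are 1 so no torsion. So H_0 = Z.
rank ∂_1 = 5, rank ∂_2 = 10 ⇒ b_1 = 15 − 5 − 10 = 0; ∂_2 has invariant factor(s) [2] giving torsion. So H_1 = Z/2.
rank ∂_2 = 10, rank ∂_3 = 0 ⇒ b_2 = 10 − 10 − 0 = 0. So H_2 = 0.

H_0 ≅ Z,  H_1 ≅ Z/2,  H_2 = 0.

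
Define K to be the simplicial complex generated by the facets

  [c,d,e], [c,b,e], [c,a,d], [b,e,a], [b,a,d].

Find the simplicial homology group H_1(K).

Fix the vertex order a < b < c < d < e and write every simplex with vertices in increasing order. Then dim K = 2 and the simplices of K are:

  0-simplices (5): a, b, c, d, e
  1-simplices (10): ab, ac, ad, ae, bc, bd, be, cd, ce, de
  2-simplices (5): abd, abe, acd, bce, cde

giving chain groups C_0 ≅ Z^5, C_1 ≅ Z^10, C_2 ≅ Z^5.

∂_1: C_1 → C_0 maps an edge to its endpoints' difference, ∂[p,q] = q − p.
The resulting 5×10 matrix has rank 4, and its Smith normal form has invariant factors (1,1,1,1).

∂_2: C_2 → C_1 sends each 2-simplex [p,q,r] to [q,r] − [p,r] + [p,q]. For instance
  ∂bce = ce − be + bc,
  ∂acd = cd − ad + ac.
As a 10×5 matrix over Z this has rank 5, with invariant factors (1,1,1,1,1).

Computing H_k = (kernel of ∂_k) / (image of ∂_{k+1}):

  H_1: rank ker ∂_1 − rank ∂_2 = (10 − 4) − 5 = 1, and the invariant factors of ∂_2 are all 1, so H_1 ≅ Z.

(K is a triangulation of the Möbius band.)

H_1 ≅ Z.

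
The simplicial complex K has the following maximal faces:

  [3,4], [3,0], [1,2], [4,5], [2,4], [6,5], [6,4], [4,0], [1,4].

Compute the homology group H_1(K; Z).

Order the vertices as 0 < 1 < 2 < 3 < 4 < 5 < 6. Listing each simplex with vertices in this order, K has dimension 1 with simplices:

  0-simplices (7): [0], [1], [2], [3], [4], [5], [6]
  1-simplices (9): [0,3], [0,4], [1,2], [1,4], [2,4], [3,4], [4,5], [4,6], [5,6]

giving chain groups C_0 ≅ Z^7, C_1 ≅ Z^9.

∂_1: C_1 → C_0 is given by ∂[p,q] = [q] − [p]. For instance
  ∂[4,6] = [6] − [4].
This gives a 7×9 integer matrix of rank 6; reducing to Smith normal form yields diagonal entries (1,1,1,1,1,1).

Computing H_k = (kernel of ∂_k) / (image of ∂_{k+1}):

  H_1: rank ker ∂_1 − rank ∂_2 = (9 − 6) − 0 = 3, and there is no ∂_2, so H_1 = Z^3.

(K is a triangulation of a wedge of 3 circles.)

H_1 = Z^3.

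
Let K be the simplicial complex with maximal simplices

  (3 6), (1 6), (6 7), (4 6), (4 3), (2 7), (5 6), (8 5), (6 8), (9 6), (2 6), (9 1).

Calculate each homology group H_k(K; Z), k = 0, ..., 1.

Take the total order 1 < 2 < 3 < 4 < 5 < 6 < 7 < 8 < 9 on the vertex set. Then K (dimension 1) consists of the simplices:

  0-simplices (9): [1], [2], [3], [4], [5], [6], [7], [8], [9]
  1-simplices (12): [1,6], [1,9], [2,6], [2,7], [3,4], [3,6], [4,6], [5,6], [5,8], [6,7], [6,8], [6,9]

Hence C_0 ≅ Z^9, C_1 ≅ Z^12.

∂_1: C_1 → C_0 is given by ∂[p,q] = [q] − [p]. For instance
  ∂[3,6] = [6] − [3].
The resulting 9×12 matrix has rank 8, and its Smith normal form has invariant factors (1,1,1,1,1,1,1,1).

Now H_k = ker ∂_k / im ∂_{k+1}, so:

  H_0: rank C_0 − rank ∂_1 = 9 − 8 = 1, and the invariant factors of ∂_1 are all 1, so H_0 = Z.
  H_1: rank ker ∂_1 − rank ∂_2 = (12 − 8) − 0 = 4, and there is no ∂_2, so H_1 = Z^4.

As a check, the Euler characteristic is 9 − 12 = -3, which agrees with 1 − 4 = -3.

H_0 = Z,  H_1 = Z^4.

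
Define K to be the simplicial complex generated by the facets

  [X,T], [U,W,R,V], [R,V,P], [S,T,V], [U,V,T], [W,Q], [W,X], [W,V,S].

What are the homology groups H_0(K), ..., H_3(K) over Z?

K has 9 vertices, 16 edges, 8 triangles, 1 3-simplex.
rank ∂_0 = 0, rank ∂_1 = 8 ⇒ b_0 = 9 − 0 − 8 = 1; all invariant factors of ∂_1 are 1 so no torsion. So H_0 = Z.
rank ∂_1 = 8, rank ∂_2 = 7 ⇒ b_1 = 16 − 8 − 7 = 1; all invariant factors of ∂_2 are 1 so no torsion. So H_1 = Z.
rank ∂_2 = 7, rank ∂_3 = 1 ⇒ b_2 = 8 − 7 − 1 = 0; all invariant factors of ∂_3 are 1 so no torsion. So H_2 = 0.
rank ∂_3 = 1, rank ∂_4 = 0 ⇒ b_3 = 1 − 1 − 0 = 0. So H_3 = 0.

H_0 ≅ Z,  H_1 ≅ Z,  H_2 = 0,  H_3 = 0.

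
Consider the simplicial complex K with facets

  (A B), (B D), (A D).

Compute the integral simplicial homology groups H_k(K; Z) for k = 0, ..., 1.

K has 3 vertices, 3 edges.
rank ∂_0 = 0, rank ∂_1 = 2 ⇒ b_0 = 3 − 0 − 2 = 1; all invariant factors of ∂_1 are 1 so no torsion. So H_0 ≅ Z.
rank ∂_1 = 2, rank ∂_2 = 0 ⇒ b_1 = 3 − 2 − 0 = 1. So H_1 ≅ Z.

H_0 = Z,  H_1 = Z.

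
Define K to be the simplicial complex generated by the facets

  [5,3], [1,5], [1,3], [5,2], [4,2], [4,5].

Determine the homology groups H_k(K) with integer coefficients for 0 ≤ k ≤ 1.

Order the vertices as 1 < 2 < 3 < 4 < 5. Listing each simplex with vertices in this order, K has dimension 1 with simplices:

  0-simplices (5): [1], [2], [3], [4], [5]
  1-simplices (6): [1,3], [1,5], [2,4], [2,5], [3,5], [4,5]

so the chain groups are C_0 ≅ Z^5, C_1 ≅ Z^6.

The boundary map ∂_1: C_1 → C_0 sends each edge [p,q] (with p < q) to q − p.
This gives a 5×6 integer matrix of rank 4; reducing to Smith normal form yields diagonal entries (1,1,1,1).

Now H_k = ker ∂_k / im ∂_{k+1}, so:

  H_0: rank C_0 − rank ∂_1 = 5 − 4 = 1, and the invariant factors of ∂_1 are all 1, so H_0 = Z.
  H_1: rank ker ∂_1 − rank ∂_2 = (6 − 4) − 0 = 2, and there is no ∂_2, so H_1 = Z^2.

As a check, the Euler characteristic is 5 − 6 = -1, which agrees with 1 − 2 = -1.

H_0 = Z,  H_1 = Z^2.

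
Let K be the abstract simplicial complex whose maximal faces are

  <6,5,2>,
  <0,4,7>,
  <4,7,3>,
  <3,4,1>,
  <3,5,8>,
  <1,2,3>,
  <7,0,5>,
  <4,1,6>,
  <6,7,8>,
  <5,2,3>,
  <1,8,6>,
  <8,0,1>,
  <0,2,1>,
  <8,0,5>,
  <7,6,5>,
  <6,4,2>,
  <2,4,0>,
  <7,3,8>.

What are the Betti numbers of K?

Order the vertices as 0 < 1 < 2 < 3 < 4 < 5 < 6 < 7 < 8. Listing each simplex with vertices in this order, K has dimension 2 with simplices:

  0-simplices (9): [0], [1], [2], [3], [4], [5], [6], [7], [8]
  1-simplices (27): (27 of them)
  2-simplices (18): [0,1,2], [0,1,8], [0,2,4], [0,4,7], [0,5,7], [0,5,8], [1,2,3], [1,3,4], [1,4,6], [1,6,8], [2,3,5], [2,4,6], [2,5,6], [3,4,7], [3,5,8], [3,7,8], [5,6,7], [6,7,8]

giving chain groups C_0 ≅ Z^9, C_1 ≅ Z^27, C_2 ≅ Z^18.

∂_1: C_1 → C_0 maps an edge to its endpoints' difference, ∂[p,q] = q − p. For instance
  ∂[1,4] = [4] − [1].
The resulting 9×27 matrix has rank 8, and its Smith normal form has invariant factors (1,1,1,1,1,1,1,1).

The boundary map ∂_2: C_2 → C_1 maps a triangle to the signed sum of its edges. For instance
  ∂[2,3,5] = [3,5] − [2,5] + [2,3],
  ∂[3,5,8] = [5,8] − [3,8] + [3,5].
The 27×18 boundary matrix has rank 18 and Smith normal form diag(1,1,1,1,1,1,1,1,1,1,1,1,1,1,1,1,1,2).

Now H_k = ker ∂_k / im ∂_{k+1}, so:

  H_0: rank C_0 − rank ∂_1 = 9 − 8 = 1, and the invariant factors of ∂_1 are all 1, so H_0 ≅ Z.
  H_1: rank ker ∂_1 − rank ∂_2 = (27 − 8) − 18 = 1, and ∂_2 has invariant factor 2 > 1, so H_1 ≅ Z × Z/2.
  H_2: rank ker ∂_2 − rank ∂_3 = (18 − 18) − 0 = 0, and there is no ∂_3, so H_2 ≅ 0.

As a check, the Euler characteristic is 9 − 27 + 18 = 0, which agrees with 1 − 1 + 0 = 0.

Hence the Betti numbers are b_0 = 1, b_1 = 1, b_2 = 0.

b_0 = 1, b_1 = 1, b_2 = 0.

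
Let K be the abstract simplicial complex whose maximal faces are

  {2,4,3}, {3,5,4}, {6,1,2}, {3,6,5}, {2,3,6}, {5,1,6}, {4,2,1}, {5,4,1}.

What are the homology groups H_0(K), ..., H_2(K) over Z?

We work with the vertex ordering 1 < 2 < 3 < 4 < 5 < 6. The simplices of K, each written with vertices in increasing order, are:

  0-simplices (6): [1], [2], [3], [4], [5], [6]
  1-simplices (12): [1,2], [1,4], [1,5], [1,6], [2,3], [2,4], [2,6], [3,4], [3,5], [3,6], [4,5], [5,6]
  2-simplices (8): [1,2,4], [1,2,6], [1,4,5], [1,5,6], [2,3,4], [2,3,6], [3,4,5], [3,5,6]

giving chain groups C_0 ≅ Z^6, C_1 ≅ Z^12, C_2 ≅ Z^8.

The boundary map ∂_1: C_1 → C_0 maps an edge to its endpoints' difference, ∂[p,q] = q − p.
The resulting 6×12 matrix has rank 5, and its Smith normal form has invariant factors (1,1,1,1,1).

Boundary ∂_2: C_2 → C_1 acts by ∂[p,q,r] = [q,r] − [p,r] + [p,q]. For instance
  ∂[2,3,4] = [3,4] − [2,4] + [2,3],
  ∂[3,5,6] = [5,6] − [3,6] + [3,5].
The resulting 12×8 matrix has rank 7, and its Smith normal form has invariant factors (1,1,1,1,1,1,1).

From H_k ≅ ker(∂_k) / im(∂_{k+1}) we obtain:

  H_0: rank C_0 − rank ∂_1 = 6 − 5 = 1, and the invariant factors of ∂_1 are all 1, so H_0 ≅ Z.
  H_1: rank ker ∂_1 − rank ∂_2 = (12 − 5) − 7 = 0, and the invariant factors of ∂_2 are all 1, so H_1 ≅ 0.
  H_2: rank ker ∂_2 − rank ∂_3 = (8 − 7) − 0 = 1, and there is no ∂_3, so H_2 ≅ Z.

H_0 ≅ Z,  H_1 = 0,  H_2 ≅ Z.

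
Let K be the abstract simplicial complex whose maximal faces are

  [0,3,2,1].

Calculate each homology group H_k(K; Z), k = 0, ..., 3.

H_0 = Z,  H_1 = 0,  H_2 = 0,  H_3 = 0.

Order the vertices as 0 < 1 < 2 < 3. Listing each simplex with vertices in this order, K has dimension 3 with simplices:

  0-simplices (4): [0], [1], [2], [3]
  1-simplices (6): [0,1], [0,2], [0,3], [1,2], [1,3], [2,3]
  2-simplices (4): [0,1,2], [0,1,3], [0,2,3], [1,2,3]
  3-simplices (1): [0,1,2,3]

so the chain groups are C_0 ≅ Z^4, C_1 ≅ Z^6, C_2 ≅ Z^4, C_3 ≅ Z^1.

∂_1: C_1 → C_0 maps an edge to its endpoints' difference, ∂[p,q] = q − p. For instance
  ∂[1,3] = [3] − [1].
This gives a 4×6 integer matrix of rank 3; reducing to Smith normal form yields diagonal entries (1,1,1).

The boundary map ∂_2: C_2 → C_1 sends each 2-simplex [p,q,r] to [q,r] − [p,r] + [p,q]. For instance
  ∂[1,2,3] = [2,3] − [1,3] + [1,2],
  ∂[0,1,2] = [1,2] − [0,2] + [0,1].
The resulting 6×4 matrix has rank 3, and its Smith normal form has invariant factors (1,1,1).

The boundary map ∂_3: C_3 → C_2 sends each 3-simplex σ to the alternating sum Σ_i (−1)^i (σ with its i-th vertex removed). For instance
  ∂[0,1,2,3] = [1,2,3] − [0,2,3] + [0,1,3] − [0,1,2].
As a 4×1 matrix over Z this has rank 1, with invariant factors (1).

Reading off H_k = ker ∂_k / im ∂_{k+1}:

  H_0: rank C_0 − rank ∂_1 = 4 − 3 = 1, and the invariant factors of ∂_1 are all 1, so H_0 ≅ Z.
  H_1: rank ker ∂_1 − rank ∂_2 = (6 − 3) − 3 = 0, and the invariant factors of ∂_2 are all 1, so H_1 ≅ 0.
  H_2: rank ker ∂_2 − rank ∂_3 = (4 − 3) − 1 = 0, and the invariant factors of ∂_3 are all 1, so H_2 ≅ 0.
  H_3: rank ker ∂_3 − rank ∂_4 = (1 − 1) − 0 = 0, and there is no ∂_4, so H_3 ≅ 0.

As a check, the Euler characteristic is 4 − 6 + 4 − 1 = 1, which agrees with 1 − 0 + 0 − 0 = 1.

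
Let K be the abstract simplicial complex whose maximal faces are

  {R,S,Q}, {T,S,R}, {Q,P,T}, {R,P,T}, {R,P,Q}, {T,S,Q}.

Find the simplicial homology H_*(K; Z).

Take the total order P < Q < R < S < T on the vertex set. Then K (dimension 2) consists of the simplices:

  0-simplices (5): P, Q, R, S, T
  1-simplices (9): PQ, PR, PT, QR, QS, QT, RS, RT, ST
  2-simplices (6): PQR, PQT, PRT, QRS, QST, RST

so the chain groups are C_0 ≅ Z^5, C_1 ≅ Z^9, C_2 ≅ Z^6.

Boundary ∂_1: C_1 → C_0 maps an edge to its endpoints' difference, ∂[p,q] = q − p.
This gives a 5×9 integer matrix of rank 4; reducing to Smith normal form yields diagonal entries (1,1,1,1).

The boundary map ∂_2: C_2 → C_1 maps a triangle to the signed sum of its edges. For instance
  ∂PRT = RT − PT + PR,
  ∂QRS = RS − QS + QR.
The resulting 9×6 matrix has rank 5, and its Smith normal form has invariant factors (1,1,1,1,1).

Computing H_k = (kernel of ∂_k) / (image of ∂_{k+1}):

  H_0: rank C_0 − rank ∂_1 = 5 − 4 = 1, and the invariant factors of ∂_1 are all 1, so H_0 ≅ Z.
  H_1: rank ker ∂_1 − rank ∂_2 = (9 − 4) − 5 = 0, and the invariant factors of ∂_2 are all 1, so H_1 ≅ 0.
  H_2: rank ker ∂_2 − rank ∂_3 = (6 − 5) − 0 = 1, and there is no ∂_3, so H_2 ≅ Z.

H_0 = Z,  H_1 = 0,  H_2 = Z.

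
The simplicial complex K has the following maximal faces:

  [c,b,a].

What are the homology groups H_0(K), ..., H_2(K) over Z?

H_0 = Z,  H_1 = 0,  H_2 = 0.

K has 3 vertices, 3 edges, 1 triangle.
rank ∂_0 = 0, rank ∂_1 = 2 ⇒ b_0 = 3 − 0 − 2 = 1; all invariant factors of ∂_1 are 1 so no torsion. So H_0 = Z.
rank ∂_1 = 2, rank ∂_2 = 1 ⇒ b_1 = 3 − 2 − 1 = 0; all invariant factors of ∂_2 are 1 so no torsion. So H_1 = 0.
rank ∂_2 = 1, rank ∂_3 = 0 ⇒ b_2 = 1 − 1 − 0 = 0. So H_2 = 0.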